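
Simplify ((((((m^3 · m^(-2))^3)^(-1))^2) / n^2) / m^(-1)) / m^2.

m^(-7)n^(-2)

((((((m^3 · m^(-2))^3)^(-1))^2) / n^2) / m^(-1)) / m^2
= (((((m^3 · m^(-2))^3)^(-2)) / n^2) / m^(-1)) / m^2    [power of a power]
= ((((m^3 · m^(-2))^(-6)) / n^2) / m^(-1)) / m^2    [power of a power]
= (((((m^3)^(-6)) · ((m^(-2))^(-6))) / n^2) / m^(-1)) / m^2    [power of a product]
= (((m^(-18) · ((m^(-2))^(-6))) / n^2) / m^(-1)) / m^2    [power of a power]
= (((m^(-18) · m^12) / n^2) / m^(-1)) / m^2    [power of a power]
= ((m^(-6) / n^2) / m^(-1)) / m^2    [product of powers]
= m^(-7)n^(-2)    [quotient of powers; product of powers]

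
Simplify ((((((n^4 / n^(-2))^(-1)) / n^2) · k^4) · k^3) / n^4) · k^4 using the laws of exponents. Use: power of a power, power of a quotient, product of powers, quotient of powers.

((((((n^4 / n^(-2))^(-1)) / n^2) · k^4) · k^3) / n^4) · k^4
= (((((((n^4)^(-1)) / ((n^(-2))^(-1))) / n^2) · k^4) · k^3) / n^4) · k^4    [power of a quotient]
= (((((n^(-4) / ((n^(-2))^(-1))) / n^2) · k^4) · k^3) / n^4) · k^4    [power of a power]
= (((((n^(-4) / n^2) / n^2) · k^4) · k^3) / n^4) · k^4    [power of a power]
= ((((n^(-6) / n^2) · k^4) · k^3) / n^4) · k^4    [quotient of powers]
= (((n^(-8) · k^4) · k^3) / n^4) · k^4    [quotient of powers]
= k^11n^(-12)    [quotient of powers; product of powers]

k^11n^(-12)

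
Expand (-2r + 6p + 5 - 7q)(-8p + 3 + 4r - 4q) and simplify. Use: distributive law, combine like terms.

(-2r + 6p + 5 - 7q)(-8p + 3 + 4r - 4q)
= 16pr - 6r - 8r^2 + 8qr - 48p^2 + 18p + 24pr - 24pq - 40p + 15 + 20r - 20q + 56pq - 21q - 28qr + 28q^2    [distributive law]
= 40pr + 14r - 8r^2 - 20qr - 48p^2 - 22p + 32pq + 15 - 41q + 28q^2    [combine like terms]

40pr + 14r - 8r^2 - 20qr - 48p^2 - 22p + 32pq + 15 - 41q + 28q^2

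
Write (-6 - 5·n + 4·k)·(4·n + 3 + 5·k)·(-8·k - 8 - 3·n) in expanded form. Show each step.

438·k·n + 366·n + 277·n² + 288·k + 144 - 16·k² + 187·k·n² + 60·n³ + 12·k²·n - 160·k³

(-6 - 5·n + 4·k)·(4·n + 3 + 5·k)·(-8·k - 8 - 3·n)
= (-24·n - 18 - 30·k - 20·n² - 15·n - 25·k·n + 16·k·n + 12·k + 20·k²)·(-8·k - 8 - 3·n)    [distributive law]
= (-39·n - 18 - 18·k - 20·n² - 9·k·n + 20·k²)·(-8·k - 8 - 3·n)    [combine like terms]
= 312·k·n + 312·n + 117·n² + 144·k + 144 + 54·n + 144·k² + 144·k + 54·k·n + 160·k·n² + 160·n² + 60·n³ + 72·k²·n + 72·k·n + 27·k·n² - 160·k³ - 160·k² - 60·k²·n    [distributive law]
= 438·k·n + 366·n + 277·n² + 288·k + 144 - 16·k² + 187·k·n² + 60·n³ + 12·k²·n - 160·k³    [combine like terms]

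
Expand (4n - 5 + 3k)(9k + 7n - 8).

(4n - 5 + 3k)(9k + 7n - 8)
= 36kn + 28n² - 32n - 45k - 35n + 40 + 27k² + 21kn - 24k    [distributive law]
= 57kn + 28n² - 67n - 69k + 40 + 27k²    [combine like terms]

57kn + 28n² - 67n - 69k + 40 + 27k²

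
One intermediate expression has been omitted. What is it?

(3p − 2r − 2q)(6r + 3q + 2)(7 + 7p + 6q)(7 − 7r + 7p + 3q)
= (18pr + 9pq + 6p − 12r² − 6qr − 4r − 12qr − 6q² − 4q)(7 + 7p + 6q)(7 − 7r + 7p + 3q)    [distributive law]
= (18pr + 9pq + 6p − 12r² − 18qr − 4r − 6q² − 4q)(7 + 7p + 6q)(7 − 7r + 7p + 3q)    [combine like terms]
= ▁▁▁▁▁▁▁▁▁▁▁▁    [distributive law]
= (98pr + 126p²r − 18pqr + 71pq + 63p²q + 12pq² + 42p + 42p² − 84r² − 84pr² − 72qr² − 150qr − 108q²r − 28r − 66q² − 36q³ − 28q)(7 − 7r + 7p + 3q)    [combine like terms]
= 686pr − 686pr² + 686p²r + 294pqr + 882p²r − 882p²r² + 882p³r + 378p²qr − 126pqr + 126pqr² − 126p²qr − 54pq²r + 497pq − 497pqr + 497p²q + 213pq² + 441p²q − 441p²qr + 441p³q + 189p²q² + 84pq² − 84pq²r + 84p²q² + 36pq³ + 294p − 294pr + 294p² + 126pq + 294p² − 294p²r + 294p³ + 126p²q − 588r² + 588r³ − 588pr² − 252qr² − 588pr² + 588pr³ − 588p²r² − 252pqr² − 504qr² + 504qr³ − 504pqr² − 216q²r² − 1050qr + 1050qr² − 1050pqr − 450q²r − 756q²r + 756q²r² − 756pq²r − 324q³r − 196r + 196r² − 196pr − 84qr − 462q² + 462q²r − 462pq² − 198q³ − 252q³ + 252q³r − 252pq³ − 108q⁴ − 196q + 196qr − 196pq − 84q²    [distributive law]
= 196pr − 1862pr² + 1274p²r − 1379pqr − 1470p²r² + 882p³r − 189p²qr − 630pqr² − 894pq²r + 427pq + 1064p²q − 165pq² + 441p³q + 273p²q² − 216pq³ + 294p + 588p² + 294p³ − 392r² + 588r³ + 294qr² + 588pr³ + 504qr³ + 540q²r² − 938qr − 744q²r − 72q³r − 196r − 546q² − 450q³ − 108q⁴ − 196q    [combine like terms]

By distributive law:

(126pr + 126p²r + 108pqr + 63pq + 63p²q + 54pq² + 42p + 42p² + 36pq − 84r² − 84pr² − 72qr² − 126qr − 126pqr − 108q²r − 28r − 28pr − 24qr − 42q² − 42pq² − 36q³ − 28q − 28pq − 24q²)(7 − 7r + 7p + 3q)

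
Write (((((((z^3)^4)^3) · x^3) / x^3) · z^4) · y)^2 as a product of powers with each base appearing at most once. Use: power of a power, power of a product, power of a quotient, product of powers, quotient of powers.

y^2·z^80

(((((((z^3)^4)^3) · x^3) / x^3) · z^4) · y)^2
= (((((((z^3)^4)^3) · x^3) / x^3) · z^4)^2) · (y^2)    [power of a product]
= (((((((z^3)^4)^3) · x^3) / x^3)^2) · ((z^4)^2)) · (y^2)    [power of a product]
= (((((((z^3)^4)^3) · x^3)^2) / ((x^3)^2)) · ((z^4)^2)) · (y^2)    [power of a quotient]
= (((((((z^3)^4)^3)^2) · ((x^3)^2)) / ((x^3)^2)) · ((z^4)^2)) · (y^2)    [power of a product]
= ((((((z^3)^4)^6) · ((x^3)^2)) / ((x^3)^2)) · ((z^4)^2)) · (y^2)    [power of a power]
= (((((z^3)^24) · ((x^3)^2)) / ((x^3)^2)) · ((z^4)^2)) · (y^2)    [power of a power]
= (((z^72 · ((x^3)^2)) / ((x^3)^2)) · ((z^4)^2)) · (y^2)    [power of a power]
= (((z^72 · x^6) / ((x^3)^2)) · ((z^4)^2)) · (y^2)    [power of a power]
= (((z^72 · x^6) / x^6) · ((z^4)^2)) · (y^2)    [power of a power]
= (((z^72 · x^6) / x^6) · z^8) · (y^2)    [power of a power]
= y^2·z^80    [quotient of powers; product of powers]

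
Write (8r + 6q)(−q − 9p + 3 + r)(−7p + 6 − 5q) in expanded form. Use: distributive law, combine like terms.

(8r + 6q)(−q − 9p + 3 + r)(−7p + 6 − 5q)
= (−8qr − 72pr + 24r + 8r² − 6q² − 54pq + 18q + 6qr)(−7p + 6 − 5q)    [distributive law]
= (−2qr − 72pr + 24r + 8r² − 6q² − 54pq + 18q)(−7p + 6 − 5q)    [combine like terms]
= 14pqr − 12qr + 10q²r + 504p²r − 432pr + 360pqr − 168pr + 144r − 120qr − 56pr² + 48r² − 40qr² + 42pq² − 36q² + 30q³ + 378p²q − 324pq + 270pq² − 126pq + 108q − 90q²    [distributive law]
= 374pqr − 132qr + 10q²r + 504p²r − 600pr + 144r − 56pr² + 48r² − 40qr² + 312pq² − 126q² + 30q³ + 378p²q − 450pq + 108q    [combine like terms]

374pqr − 132qr + 10q²r + 504p²r − 600pr + 144r − 56pr² + 48r² − 40qr² + 312pq² − 126q² + 30q³ + 378p²q − 450pq + 108q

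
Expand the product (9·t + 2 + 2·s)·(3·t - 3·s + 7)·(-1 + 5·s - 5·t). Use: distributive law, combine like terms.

(9·t + 2 + 2·s)·(3·t - 3·s + 7)·(-1 + 5·s - 5·t)
= (27·t^2 - 27·s·t + 63·t + 6·t - 6·s + 14 + 6·s·t - 6·s^2 + 14·s)·(-1 + 5·s - 5·t)    [distributive law]
= (27·t^2 - 21·s·t + 69·t + 8·s + 14 - 6·s^2)·(-1 + 5·s - 5·t)    [combine like terms]
= -27·t^2 + 135·s·t^2 - 135·t^3 + 21·s·t - 105·s^2·t + 105·s·t^2 - 69·t + 345·s·t - 345·t^2 - 8·s + 40·s^2 - 40·s·t - 14 + 70·s - 70·t + 6·s^2 - 30·s^3 + 30·s^2·t    [distributive law]
= -372·t^2 + 240·s·t^2 - 135·t^3 + 326·s·t - 75·s^2·t - 139·t + 62·s + 46·s^2 - 14 - 30·s^3    [combine like terms]

-372·t^2 + 240·s·t^2 - 135·t^3 + 326·s·t - 75·s^2·t - 139·t + 62·s + 46·s^2 - 14 - 30·s^3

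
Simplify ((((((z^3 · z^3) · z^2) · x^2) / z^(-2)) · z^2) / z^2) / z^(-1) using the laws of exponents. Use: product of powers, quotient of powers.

((((((z^3 · z^3) · z^2) · x^2) / z^(-2)) · z^2) / z^2) / z^(-1)
= (((((z^6 · z^2) · x^2) / z^(-2)) · z^2) / z^2) / z^(-1)    [product of powers]
= ((((z^8 · x^2) / z^(-2)) · z^2) / z^2) / z^(-1)    [product of powers]
= x^2z^11    [quotient of powers; product of powers]

x^2z^11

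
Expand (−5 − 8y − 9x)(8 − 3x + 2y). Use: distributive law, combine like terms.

−40 − 57x − 74y + 6xy − 16y^2 + 27x^2

(−5 − 8y − 9x)(8 − 3x + 2y)
= −40 + 15x − 10y − 64y + 24xy − 16y^2 − 72x + 27x^2 − 18xy    [distributive law]
= −40 − 57x − 74y + 6xy − 16y^2 + 27x^2    [combine like terms]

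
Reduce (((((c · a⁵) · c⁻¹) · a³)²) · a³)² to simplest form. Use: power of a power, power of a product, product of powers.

(((((c · a⁵) · c⁻¹) · a³)²) · a³)²
= (((((c · a⁵) · c⁻¹) · a³)²)²) · ((a³)²)    [power of a product]
= ((((c · a⁵) · c⁻¹) · a³)⁴) · ((a³)²)    [power of a power]
= ((((c · a⁵) · c⁻¹)⁴) · ((a³)⁴)) · ((a³)²)    [power of a product]
= ((((c · a⁵)⁴) · ((c⁻¹)⁴)) · ((a³)⁴)) · ((a³)²)    [power of a product]
= ((((c⁴) · ((a⁵)⁴)) · ((c⁻¹)⁴)) · ((a³)⁴)) · ((a³)²)    [power of a product]
= (((c⁴ · a²⁰) · ((c⁻¹)⁴)) · ((a³)⁴)) · ((a³)²)    [power of a power]
= (((c⁴ · a²⁰) · c⁻⁴) · ((a³)⁴)) · ((a³)²)    [power of a power]
= (((c⁴ · a²⁰) · c⁻⁴) · a¹²) · ((a³)²)    [power of a power]
= (((c⁴ · a²⁰) · c⁻⁴) · a¹²) · a⁶    [power of a power]
= a³⁸    [product of powers]

a³⁸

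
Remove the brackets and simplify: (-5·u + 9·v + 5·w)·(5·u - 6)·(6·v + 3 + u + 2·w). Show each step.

(-5·u + 9·v + 5·w)·(5·u - 6)·(6·v + 3 + u + 2·w)
= (-25·u² + 30·u + 45·u·v - 54·v + 25·u·w - 30·w)·(6·v + 3 + u + 2·w)    [distributive law]
= -150·u²·v - 75·u² - 25·u³ - 50·u²·w + 180·u·v + 90·u + 30·u² + 60·u·w + 270·u·v² + 135·u·v + 45·u²·v + 90·u·v·w - 324·v² - 162·v - 54·u·v - 108·v·w + 150·u·v·w + 75·u·w + 25·u²·w + 50·u·w² - 180·v·w - 90·w - 30·u·w - 60·w²    [distributive law]
= -105·u²·v - 45·u² - 25·u³ - 25·u²·w + 261·u·v + 90·u + 105·u·w + 270·u·v² + 240·u·v·w - 324·v² - 162·v - 288·v·w + 50·u·w² - 90·w - 60·w²    [combine like terms]

-105·u²·v - 45·u² - 25·u³ - 25·u²·w + 261·u·v + 90·u + 105·u·w + 270·u·v² + 240·u·v·w - 324·v² - 162·v - 288·v·w + 50·u·w² - 90·w - 60·w²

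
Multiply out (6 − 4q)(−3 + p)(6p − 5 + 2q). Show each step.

−138p + 90 − 96q + 36p² + 104pq + 24q² − 24p²q − 8pq²

(6 − 4q)(−3 + p)(6p − 5 + 2q)
= (−18 + 6p + 12q − 4pq)(6p − 5 + 2q)    [distributive law]
= −108p + 90 − 36q + 36p² − 30p + 12pq + 72pq − 60q + 24q² − 24p²q + 20pq − 8pq²    [distributive law]
= −138p + 90 − 96q + 36p² + 104pq + 24q² − 24p²q − 8pq²    [combine like terms]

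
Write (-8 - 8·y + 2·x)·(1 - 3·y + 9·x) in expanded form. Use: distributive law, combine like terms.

-8 + 16·y - 70·x + 24·y^2 - 78·x·y + 18·x^2

(-8 - 8·y + 2·x)·(1 - 3·y + 9·x)
= -8 + 24·y - 72·x - 8·y + 24·y^2 - 72·x·y + 2·x - 6·x·y + 18·x^2    [distributive law]
= -8 + 16·y - 70·x + 24·y^2 - 78·x·y + 18·x^2    [combine like terms]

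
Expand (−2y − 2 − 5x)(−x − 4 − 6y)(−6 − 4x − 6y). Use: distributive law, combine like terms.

−404xy − 158x^2y − 240xy^2 − 168y − 192y^2 − 72y^3 − 164x − 118x^2 − 48 − 20x^3

(−2y − 2 − 5x)(−x − 4 − 6y)(−6 − 4x − 6y)
= (2xy + 8y + 12y^2 + 2x + 8 + 12y + 5x^2 + 20x + 30xy)(−6 − 4x − 6y)    [distributive law]
= (32xy + 20y + 12y^2 + 22x + 8 + 5x^2)(−6 − 4x − 6y)    [combine like terms]
= −192xy − 128x^2y − 192xy^2 − 120y − 80xy − 120y^2 − 72y^2 − 48xy^2 − 72y^3 − 132x − 88x^2 − 132xy − 48 − 32x − 48y − 30x^2 − 20x^3 − 30x^2y    [distributive law]
= −404xy − 158x^2y − 240xy^2 − 168y − 192y^2 − 72y^3 − 164x − 118x^2 − 48 − 20x^3    [combine like terms]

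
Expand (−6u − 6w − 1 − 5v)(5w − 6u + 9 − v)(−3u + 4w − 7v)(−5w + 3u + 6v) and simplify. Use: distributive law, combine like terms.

−288u²w² + 918u³w + 3033u²vw − 930uw³ + 291uvw² + 2748uv²w − 324u⁴ − 1728u³v − 2961u²v² − 765u²w + 432u³ + 2268u²v − 633uw² − 1719uvw + 3732uv² − 1707uv³ + 600w⁴ − 1390vw³ + 39v²w² + 1180w³ − 2601vw² − 118v²w + 1093v³w − 243uw + 81u² + 351uv + 180w² − 531vw + 378v² + 1848v³ − 210v⁴

(−6u − 6w − 1 − 5v)(5w − 6u + 9 − v)(−3u + 4w − 7v)(−5w + 3u + 6v)
= (−30uw + 36u² − 54u + 6uv − 30w² + 36uw − 54w + 6vw − 5w + 6u − 9 + v − 25vw + 30uv − 45v + 5v²)(−3u + 4w − 7v)(−5w + 3u + 6v)    [distributive law]
= (6uw + 36u² − 48u + 36uv − 30w² − 59w − 19vw − 9 − 44v + 5v²)(−3u + 4w − 7v)(−5w + 3u + 6v)    [combine like terms]
= (−18u²w + 24uw² − 42uvw − 108u³ + 144u²w − 252u²v + 144u² − 192uw + 336uv − 108u²v + 144uvw − 252uv² + 90uw² − 120w³ + 210vw² + 177uw − 236w² + 413vw + 57uvw − 76vw² + 133v²w + 27u − 36w + 63v + 132uv − 176vw + 308v² − 15uv² + 20v²w − 35v³)(−5w + 3u + 6v)    [distributive law]
= (126u²w + 114uw² + 159uvw − 108u³ − 360u²v + 144u² − 15uw + 468uv − 267uv² − 120w³ + 134vw² − 236w² + 237vw + 153v²w + 27u − 36w + 63v + 308v² − 35v³)(−5w + 3u + 6v)    [combine like terms]
= −630u²w² + 378u³w + 756u²vw − 570uw³ + 342u²w² + 684uvw² − 795uvw² + 477u²vw + 954uv²w + 540u³w − 324u⁴ − 648u³v + 1800u²vw − 1080u³v − 2160u²v² − 720u²w + 432u³ + 864u²v + 75uw² − 45u²w − 90uvw − 2340uvw + 1404u²v + 2808uv² + 1335uv²w − 801u²v² − 1602uv³ + 600w⁴ − 360uw³ − 720vw³ − 670vw³ + 402uvw² + 804v²w² + 1180w³ − 708uw² − 1416vw² − 1185vw² + 711uvw + 1422v²w − 765v²w² + 459uv²w + 918v³w − 135uw + 81u² + 162uv + 180w² − 108uw − 216vw − 315vw + 189uv + 378v² − 1540v²w + 924uv² + 1848v³ + 175v³w − 105uv³ − 210v⁴    [distributive law]
= −288u²w² + 918u³w + 3033u²vw − 930uw³ + 291uvw² + 2748uv²w − 324u⁴ − 1728u³v − 2961u²v² − 765u²w + 432u³ + 2268u²v − 633uw² − 1719uvw + 3732uv² − 1707uv³ + 600w⁴ − 1390vw³ + 39v²w² + 1180w³ − 2601vw² − 118v²w + 1093v³w − 243uw + 81u² + 351uv + 180w² − 531vw + 378v² + 1848v³ − 210v⁴    [combine like terms]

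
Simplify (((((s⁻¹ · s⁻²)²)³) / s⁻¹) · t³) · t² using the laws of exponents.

(((((s⁻¹ · s⁻²)²)³) / s⁻¹) · t³) · t²
= ((((s⁻¹ · s⁻²)⁶) / s⁻¹) · t³) · t²    [power of a power]
= (((((s⁻¹)⁶) · ((s⁻²)⁶)) / s⁻¹) · t³) · t²    [power of a product]
= (((s⁻⁶ · ((s⁻²)⁶)) / s⁻¹) · t³) · t²    [power of a power]
= (((s⁻⁶ · s⁻¹²) / s⁻¹) · t³) · t²    [power of a power]
= ((s⁻¹⁸ / s⁻¹) · t³) · t²    [product of powers]
= (s⁻¹⁷ · t³) · t²    [quotient of powers]
= s⁻¹⁷t⁵    [product of powers]

s⁻¹⁷t⁵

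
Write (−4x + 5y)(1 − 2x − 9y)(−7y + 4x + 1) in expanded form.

74xy − 8x^2 − 4x + 48x^2y + 32x^3 − 362xy^2 − 80y^2 + 5y + 315y^3

(−4x + 5y)(1 − 2x − 9y)(−7y + 4x + 1)
= (−4x + 8x^2 + 36xy + 5y − 10xy − 45y^2)(−7y + 4x + 1)    [distributive law]
= (−4x + 8x^2 + 26xy + 5y − 45y^2)(−7y + 4x + 1)    [combine like terms]
= 28xy − 16x^2 − 4x − 56x^2y + 32x^3 + 8x^2 − 182xy^2 + 104x^2y + 26xy − 35y^2 + 20xy + 5y + 315y^3 − 180xy^2 − 45y^2    [distributive law]
= 74xy − 8x^2 − 4x + 48x^2y + 32x^3 − 362xy^2 − 80y^2 + 5y + 315y^3    [combine like terms]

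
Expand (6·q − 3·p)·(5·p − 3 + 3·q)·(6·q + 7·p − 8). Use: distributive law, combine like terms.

252·p·q² + 57·p²·q − 240·p·q − 252·q² + 144·q + 108·q³ − 105·p³ + 183·p² − 72·p

(6·q − 3·p)·(5·p − 3 + 3·q)·(6·q + 7·p − 8)
= (30·p·q − 18·q + 18·q² − 15·p² + 9·p − 9·p·q)·(6·q + 7·p − 8)    [distributive law]
= (21·p·q − 18·q + 18·q² − 15·p² + 9·p)·(6·q + 7·p − 8)    [combine like terms]
= 126·p·q² + 147·p²·q − 168·p·q − 108·q² − 126·p·q + 144·q + 108·q³ + 126·p·q² − 144·q² − 90·p²·q − 105·p³ + 120·p² + 54·p·q + 63·p² − 72·p    [distributive law]
= 252·p·q² + 57·p²·q − 240·p·q − 252·q² + 144·q + 108·q³ − 105·p³ + 183·p² − 72·p    [combine like terms]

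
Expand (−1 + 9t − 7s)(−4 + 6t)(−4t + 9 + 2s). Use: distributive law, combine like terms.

−394t + 36 + 260s + 654t^2 − 574st − 216t^3 + 276st^2 + 56s^2 − 84s^2t

(−1 + 9t − 7s)(−4 + 6t)(−4t + 9 + 2s)
= (4 − 6t − 36t + 54t^2 + 28s − 42st)(−4t + 9 + 2s)    [distributive law]
= (4 − 42t + 54t^2 + 28s − 42st)(−4t + 9 + 2s)    [combine like terms]
= −16t + 36 + 8s + 168t^2 − 378t − 84st − 216t^3 + 486t^2 + 108st^2 − 112st + 252s + 56s^2 + 168st^2 − 378st − 84s^2t    [distributive law]
= −394t + 36 + 260s + 654t^2 − 574st − 216t^3 + 276st^2 + 56s^2 − 84s^2t    [combine like terms]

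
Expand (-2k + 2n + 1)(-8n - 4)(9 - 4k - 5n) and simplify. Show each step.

(-2k + 2n + 1)(-8n - 4)(9 - 4k - 5n)
= (16kn + 8k - 16n^2 - 8n - 8n - 4)(9 - 4k - 5n)    [distributive law]
= (16kn + 8k - 16n^2 - 16n - 4)(9 - 4k - 5n)    [combine like terms]
= 144kn - 64k^2n - 80kn^2 + 72k - 32k^2 - 40kn - 144n^2 + 64kn^2 + 80n^3 - 144n + 64kn + 80n^2 - 36 + 16k + 20n    [distributive law]
= 168kn - 64k^2n - 16kn^2 + 88k - 32k^2 - 64n^2 + 80n^3 - 124n - 36    [combine like terms]

168kn - 64k^2n - 16kn^2 + 88k - 32k^2 - 64n^2 + 80n^3 - 124n - 36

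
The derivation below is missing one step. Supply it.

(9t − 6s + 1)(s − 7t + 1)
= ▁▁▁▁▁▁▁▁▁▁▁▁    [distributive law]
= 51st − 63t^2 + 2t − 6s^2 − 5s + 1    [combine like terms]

After distributive law, the bracketed line is:

9st − 63t^2 + 9t − 6s^2 + 42st − 6s + s − 7t + 1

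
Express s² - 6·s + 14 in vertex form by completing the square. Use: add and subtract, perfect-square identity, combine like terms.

s² - 6·s + 14
= s² - 6·s + 9 - 9 + 14    [add and subtract 9]
= (s - 3)² - 9 + 14    [perfect-square identity]
= (s - 3)² + 5    [combine constants]

(s - 3)² + 5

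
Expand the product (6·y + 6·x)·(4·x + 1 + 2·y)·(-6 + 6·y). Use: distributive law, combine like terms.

(6·y + 6·x)·(4·x + 1 + 2·y)·(-6 + 6·y)
= (24·x·y + 6·y + 12·y² + 24·x² + 6·x + 12·x·y)·(-6 + 6·y)    [distributive law]
= (36·x·y + 6·y + 12·y² + 24·x² + 6·x)·(-6 + 6·y)    [combine like terms]
= -216·x·y + 216·x·y² - 36·y + 36·y² - 72·y² + 72·y³ - 144·x² + 144·x²·y - 36·x + 36·x·y    [distributive law]
= -180·x·y + 216·x·y² - 36·y - 36·y² + 72·y³ - 144·x² + 144·x²·y - 36·x    [combine like terms]

-180·x·y + 216·x·y² - 36·y - 36·y² + 72·y³ - 144·x² + 144·x²·y - 36·x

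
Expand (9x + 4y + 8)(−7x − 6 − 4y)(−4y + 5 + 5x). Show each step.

−68x^2y − 865x^2 − 315x^3 − 160xy − 790x + 176xy^2 + 144y^2 − 88y + 64y^3 − 240

(9x + 4y + 8)(−7x − 6 − 4y)(−4y + 5 + 5x)
= (−63x^2 − 54x − 36xy − 28xy − 24y − 16y^2 − 56x − 48 − 32y)(−4y + 5 + 5x)    [distributive law]
= (−63x^2 − 110x − 64xy − 56y − 16y^2 − 48)(−4y + 5 + 5x)    [combine like terms]
= 252x^2y − 315x^2 − 315x^3 + 440xy − 550x − 550x^2 + 256xy^2 − 320xy − 320x^2y + 224y^2 − 280y − 280xy + 64y^3 − 80y^2 − 80xy^2 + 192y − 240 − 240x    [distributive law]
= −68x^2y − 865x^2 − 315x^3 − 160xy − 790x + 176xy^2 + 144y^2 − 88y + 64y^3 − 240    [combine like terms]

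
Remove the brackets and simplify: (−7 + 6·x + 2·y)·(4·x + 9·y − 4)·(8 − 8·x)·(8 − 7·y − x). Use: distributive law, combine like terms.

−5344·x + 13560·x·y + 5504·x^2 − 9288·x^2·y − 2144·x^3 − 6112·y + 5128·y^2 − 8744·x·y^2 + 1792 + 1840·x^3·y + 192·x^4 + 3616·x^2·y^2 − 1008·y^3 + 1008·x·y^3

(−7 + 6·x + 2·y)·(4·x + 9·y − 4)·(8 − 8·x)·(8 − 7·y − x)
= (−28·x − 63·y + 28 + 24·x^2 + 54·x·y − 24·x + 8·x·y + 18·y^2 − 8·y)·(8 − 8·x)·(8 − 7·y − x)    [distributive law]
= (−52·x − 71·y + 28 + 24·x^2 + 62·x·y + 18·y^2)·(8 − 8·x)·(8 − 7·y − x)    [combine like terms]
= (−416·x + 416·x^2 − 568·y + 568·x·y + 224 − 224·x + 192·x^2 − 192·x^3 + 496·x·y − 496·x^2·y + 144·y^2 − 144·x·y^2)·(8 − 7·y − x)    [distributive law]
= (−640·x + 608·x^2 − 568·y + 1064·x·y + 224 − 192·x^3 − 496·x^2·y + 144·y^2 − 144·x·y^2)·(8 − 7·y − x)    [combine like terms]
= −5120·x + 4480·x·y + 640·x^2 + 4864·x^2 − 4256·x^2·y − 608·x^3 − 4544·y + 3976·y^2 + 568·x·y + 8512·x·y − 7448·x·y^2 − 1064·x^2·y + 1792 − 1568·y − 224·x − 1536·x^3 + 1344·x^3·y + 192·x^4 − 3968·x^2·y + 3472·x^2·y^2 + 496·x^3·y + 1152·y^2 − 1008·y^3 − 144·x·y^2 − 1152·x·y^2 + 1008·x·y^3 + 144·x^2·y^2    [distributive law]
= −5344·x + 13560·x·y + 5504·x^2 − 9288·x^2·y − 2144·x^3 − 6112·y + 5128·y^2 − 8744·x·y^2 + 1792 + 1840·x^3·y + 192·x^4 + 3616·x^2·y^2 − 1008·y^3 + 1008·x·y^3    [combine like terms]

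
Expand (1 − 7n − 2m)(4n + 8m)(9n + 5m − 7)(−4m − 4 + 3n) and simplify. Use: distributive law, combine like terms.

(1 − 7n − 2m)(4n + 8m)(9n + 5m − 7)(−4m − 4 + 3n)
= (4n + 8m − 28n² − 56mn − 8mn − 16m²)(9n + 5m − 7)(−4m − 4 + 3n)    [distributive law]
= (4n + 8m − 28n² − 64mn − 16m²)(9n + 5m − 7)(−4m − 4 + 3n)    [combine like terms]
= (36n² + 20mn − 28n + 72mn + 40m² − 56m − 252n³ − 140mn² + 196n² − 576mn² − 320m²n + 448mn − 144m²n − 80m³ + 112m²)(−4m − 4 + 3n)    [distributive law]
= (232n² + 540mn − 28n + 152m² − 56m − 252n³ − 716mn² − 464m²n − 80m³)(−4m − 4 + 3n)    [combine like terms]
= −928mn² − 928n² + 696n³ − 2160m²n − 2160mn + 1620mn² + 112mn + 112n − 84n² − 608m³ − 608m² + 456m²n + 224m² + 224m − 168mn + 1008mn³ + 1008n³ − 756n⁴ + 2864m²n² + 2864mn² − 2148mn³ + 1856m³n + 1856m²n − 1392m²n² + 320m⁴ + 320m³ − 240m³n    [distributive law]
= 3556mn² − 1012n² + 1704n³ + 152m²n − 2216mn + 112n − 288m³ − 384m² + 224m − 1140mn³ − 756n⁴ + 1472m²n² + 1616m³n + 320m⁴    [combine like terms]

3556mn² − 1012n² + 1704n³ + 152m²n − 2216mn + 112n − 288m³ − 384m² + 224m − 1140mn³ − 756n⁴ + 1472m²n² + 1616m³n + 320m⁴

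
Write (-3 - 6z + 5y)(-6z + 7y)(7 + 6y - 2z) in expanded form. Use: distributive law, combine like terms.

126z - 354yz + 216z^2 - 147y + 119y^2 + 360yz^2 - 72z^3 - 502y^2z + 210y^3

(-3 - 6z + 5y)(-6z + 7y)(7 + 6y - 2z)
= (18z - 21y + 36z^2 - 42yz - 30yz + 35y^2)(7 + 6y - 2z)    [distributive law]
= (18z - 21y + 36z^2 - 72yz + 35y^2)(7 + 6y - 2z)    [combine like terms]
= 126z + 108yz - 36z^2 - 147y - 126y^2 + 42yz + 252z^2 + 216yz^2 - 72z^3 - 504yz - 432y^2z + 144yz^2 + 245y^2 + 210y^3 - 70y^2z    [distributive law]
= 126z - 354yz + 216z^2 - 147y + 119y^2 + 360yz^2 - 72z^3 - 502y^2z + 210y^3    [combine like terms]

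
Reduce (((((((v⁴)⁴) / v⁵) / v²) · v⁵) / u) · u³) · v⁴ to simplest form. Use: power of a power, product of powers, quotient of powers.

u²·v¹⁸

(((((((v⁴)⁴) / v⁵) / v²) · v⁵) / u) · u³) · v⁴
= (((((v¹⁶ / v⁵) / v²) · v⁵) / u) · u³) · v⁴    [power of a power]
= ((((v¹¹ / v²) · v⁵) / u) · u³) · v⁴    [quotient of powers]
= (((v⁹ · v⁵) / u) · u³) · v⁴    [quotient of powers]
= ((v¹⁴ / u) · u³) · v⁴    [product of powers]
= u²·v¹⁸    [quotient of powers; product of powers]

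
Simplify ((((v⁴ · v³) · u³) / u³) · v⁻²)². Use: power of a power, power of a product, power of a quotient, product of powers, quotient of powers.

((((v⁴ · v³) · u³) / u³) · v⁻²)²
= ((((v⁴ · v³) · u³) / u³)²) · ((v⁻²)²)    [power of a product]
= ((((v⁴ · v³) · u³)²) / ((u³)²)) · ((v⁻²)²)    [power of a quotient]
= ((((v⁴ · v³)²) · ((u³)²)) / ((u³)²)) · ((v⁻²)²)    [power of a product]
= (((((v⁴)²) · ((v³)²)) · ((u³)²)) / ((u³)²)) · ((v⁻²)²)    [power of a product]
= (((v⁸ · ((v³)²)) · ((u³)²)) / ((u³)²)) · ((v⁻²)²)    [power of a power]
= (((v⁸ · v⁶) · ((u³)²)) / ((u³)²)) · ((v⁻²)²)    [power of a power]
= ((v¹⁴ · ((u³)²)) / ((u³)²)) · ((v⁻²)²)    [product of powers]
= ((v¹⁴ · u⁶) / ((u³)²)) · ((v⁻²)²)    [power of a power]
= ((v¹⁴ · u⁶) / u⁶) · ((v⁻²)²)    [power of a power]
= ((v¹⁴ · u⁶) / u⁶) · v⁻⁴    [power of a power]
= v¹⁰    [quotient of powers; product of powers]

v¹⁰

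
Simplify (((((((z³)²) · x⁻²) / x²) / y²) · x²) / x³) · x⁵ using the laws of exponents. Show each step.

y⁻²z⁶

(((((((z³)²) · x⁻²) / x²) / y²) · x²) / x³) · x⁵
= (((((z⁶ · x⁻²) / x²) / y²) · x²) / x³) · x⁵    [power of a power]
= y⁻²z⁶    [quotient of powers; product of powers]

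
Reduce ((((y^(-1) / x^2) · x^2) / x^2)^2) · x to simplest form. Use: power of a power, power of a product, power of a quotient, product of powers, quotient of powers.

x^(-3)·y^(-2)

((((y^(-1) / x^2) · x^2) / x^2)^2) · x
= ((((y^(-1) / x^2) · x^2)^2) / ((x^2)^2)) · x    [power of a quotient]
= ((((y^(-1) / x^2)^2) · ((x^2)^2)) / ((x^2)^2)) · x    [power of a product]
= (((((y^(-1))^2) / ((x^2)^2)) · ((x^2)^2)) / ((x^2)^2)) · x    [power of a quotient]
= (((y^(-2) / ((x^2)^2)) · ((x^2)^2)) / ((x^2)^2)) · x    [power of a power]
= (((y^(-2) / x^4) · ((x^2)^2)) / ((x^2)^2)) · x    [power of a power]
= (((y^(-2) / x^4) · x^4) / ((x^2)^2)) · x    [power of a power]
= (((y^(-2) / x^4) · x^4) / x^4) · x    [power of a power]
= x^(-3)·y^(-2)    [quotient of powers; product of powers]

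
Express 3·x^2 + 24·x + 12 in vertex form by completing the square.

3(x + 4)^2 - 36

3·x^2 + 24·x + 12
= 3(x^2 + 8·x) + 12    [factor out 3 from the x-terms]
= 3(x^2 + 8·x + 16 - 16) + 12    [add and subtract 16 inside the bracket]
= 3(x + 4)^2 - 48 + 12    [perfect-square identity]
= 3(x + 4)^2 - 36    [combine constants]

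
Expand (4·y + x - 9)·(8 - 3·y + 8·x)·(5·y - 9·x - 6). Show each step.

367·y^2 - 1025·x·y - 714·y - 60·y^3 + 253·x·y^2 - 221·x^2·y + 528·x^2 + 1032·x - 72·x^3 + 432

(4·y + x - 9)·(8 - 3·y + 8·x)·(5·y - 9·x - 6)
= (32·y - 12·y^2 + 32·x·y + 8·x - 3·x·y + 8·x^2 - 72 + 27·y - 72·x)·(5·y - 9·x - 6)    [distributive law]
= (59·y - 12·y^2 + 29·x·y - 64·x + 8·x^2 - 72)·(5·y - 9·x - 6)    [combine like terms]
= 295·y^2 - 531·x·y - 354·y - 60·y^3 + 108·x·y^2 + 72·y^2 + 145·x·y^2 - 261·x^2·y - 174·x·y - 320·x·y + 576·x^2 + 384·x + 40·x^2·y - 72·x^3 - 48·x^2 - 360·y + 648·x + 432    [distributive law]
= 367·y^2 - 1025·x·y - 714·y - 60·y^3 + 253·x·y^2 - 221·x^2·y + 528·x^2 + 1032·x - 72·x^3 + 432    [combine like terms]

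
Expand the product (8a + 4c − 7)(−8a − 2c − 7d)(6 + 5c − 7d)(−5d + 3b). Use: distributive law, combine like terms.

(8a + 4c − 7)(−8a − 2c − 7d)(6 + 5c − 7d)(−5d + 3b)
= (−64a^2 − 16ac − 56ad − 32ac − 8c^2 − 28cd + 56a + 14c + 49d)(6 + 5c − 7d)(−5d + 3b)    [distributive law]
= (−64a^2 − 48ac − 56ad − 8c^2 − 28cd + 56a + 14c + 49d)(6 + 5c − 7d)(−5d + 3b)    [combine like terms]
= (−384a^2 − 320a^2c + 448a^2d − 288ac − 240ac^2 + 336acd − 336ad − 280acd + 392ad^2 − 48c^2 − 40c^3 + 56c^2d − 168cd − 140c^2d + 196cd^2 + 336a + 280ac − 392ad + 84c + 70c^2 − 98cd + 294d + 245cd − 343d^2)(−5d + 3b)    [distributive law]
= (−384a^2 − 320a^2c + 448a^2d − 8ac − 240ac^2 + 56acd − 728ad + 392ad^2 + 22c^2 − 40c^3 − 84c^2d − 21cd + 196cd^2 + 336a + 84c + 294d − 343d^2)(−5d + 3b)    [combine like terms]
= 1920a^2d − 1152a^2b + 1600a^2cd − 960a^2bc − 2240a^2d^2 + 1344a^2bd + 40acd − 24abc + 1200ac^2d − 720abc^2 − 280acd^2 + 168abcd + 3640ad^2 − 2184abd − 1960ad^3 + 1176abd^2 − 110c^2d + 66bc^2 + 200c^3d − 120bc^3 + 420c^2d^2 − 252bc^2d + 105cd^2 − 63bcd − 980cd^3 + 588bcd^2 − 1680ad + 1008ab − 420cd + 252bc − 1470d^2 + 882bd + 1715d^3 − 1029bd^2    [distributive law]

1920a^2d − 1152a^2b + 1600a^2cd − 960a^2bc − 2240a^2d^2 + 1344a^2bd + 40acd − 24abc + 1200ac^2d − 720abc^2 − 280acd^2 + 168abcd + 3640ad^2 − 2184abd − 1960ad^3 + 1176abd^2 − 110c^2d + 66bc^2 + 200c^3d − 120bc^3 + 420c^2d^2 − 252bc^2d + 105cd^2 − 63bcd − 980cd^3 + 588bcd^2 − 1680ad + 1008ab − 420cd + 252bc − 1470d^2 + 882bd + 1715d^3 − 1029bd^2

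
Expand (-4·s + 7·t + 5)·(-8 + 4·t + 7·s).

(-4·s + 7·t + 5)·(-8 + 4·t + 7·s)
= 32·s - 16·s·t - 28·s^2 - 56·t + 28·t^2 + 49·s·t - 40 + 20·t + 35·s    [distributive law]
= 67·s + 33·s·t - 28·s^2 - 36·t + 28·t^2 - 40    [combine like terms]

67·s + 33·s·t - 28·s^2 - 36·t + 28·t^2 - 40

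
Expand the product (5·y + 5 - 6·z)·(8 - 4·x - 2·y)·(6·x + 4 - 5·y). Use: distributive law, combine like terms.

200·x·y - 80·y - 190·y² - 120·x²·y + 40·x·y² + 50·y³ + 160·x + 160 - 120·x² - 192·x·z - 192·z + 288·y·z + 144·x²·z - 48·x·y·z - 60·y²·z

(5·y + 5 - 6·z)·(8 - 4·x - 2·y)·(6·x + 4 - 5·y)
= (40·y - 20·x·y - 10·y² + 40 - 20·x - 10·y - 48·z + 24·x·z + 12·y·z)·(6·x + 4 - 5·y)    [distributive law]
= (30·y - 20·x·y - 10·y² + 40 - 20·x - 48·z + 24·x·z + 12·y·z)·(6·x + 4 - 5·y)    [combine like terms]
= 180·x·y + 120·y - 150·y² - 120·x²·y - 80·x·y + 100·x·y² - 60·x·y² - 40·y² + 50·y³ + 240·x + 160 - 200·y - 120·x² - 80·x + 100·x·y - 288·x·z - 192·z + 240·y·z + 144·x²·z + 96·x·z - 120·x·y·z + 72·x·y·z + 48·y·z - 60·y²·z    [distributive law]
= 200·x·y - 80·y - 190·y² - 120·x²·y + 40·x·y² + 50·y³ + 160·x + 160 - 120·x² - 192·x·z - 192·z + 288·y·z + 144·x²·z - 48·x·y·z - 60·y²·z    [combine like terms]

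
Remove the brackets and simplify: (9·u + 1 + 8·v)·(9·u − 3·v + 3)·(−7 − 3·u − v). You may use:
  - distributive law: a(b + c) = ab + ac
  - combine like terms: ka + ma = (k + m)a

(9·u + 1 + 8·v)·(9·u − 3·v + 3)·(−7 − 3·u − v)
= (81·u² − 27·u·v + 27·u + 9·u − 3·v + 3 + 72·u·v − 24·v² + 24·v)·(−7 − 3·u − v)    [distributive law]
= (81·u² + 45·u·v + 36·u + 21·v + 3 − 24·v²)·(−7 − 3·u − v)    [combine like terms]
= −567·u² − 243·u³ − 81·u²·v − 315·u·v − 135·u²·v − 45·u·v² − 252·u − 108·u² − 36·u·v − 147·v − 63·u·v − 21·v² − 21 − 9·u − 3·v + 168·v² + 72·u·v² + 24·v³    [distributive law]
= −675·u² − 243·u³ − 216·u²·v − 414·u·v + 27·u·v² − 261·u − 150·v + 147·v² − 21 + 24·v³    [combine like terms]

−675·u² − 243·u³ − 216·u²·v − 414·u·v + 27·u·v² − 261·u − 150·v + 147·v² − 21 + 24·v³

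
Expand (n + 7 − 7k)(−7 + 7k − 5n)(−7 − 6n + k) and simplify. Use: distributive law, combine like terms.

588n + 287n^2 − 924kn − 257kn^2 + 336k^2n + 30n^3 + 343 − 735k + 441k^2 − 49k^3

(n + 7 − 7k)(−7 + 7k − 5n)(−7 − 6n + k)
= (−7n + 7kn − 5n^2 − 49 + 49k − 35n + 49k − 49k^2 + 35kn)(−7 − 6n + k)    [distributive law]
= (−42n + 42kn − 5n^2 − 49 + 98k − 49k^2)(−7 − 6n + k)    [combine like terms]
= 294n + 252n^2 − 42kn − 294kn − 252kn^2 + 42k^2n + 35n^2 + 30n^3 − 5kn^2 + 343 + 294n − 49k − 686k − 588kn + 98k^2 + 343k^2 + 294k^2n − 49k^3    [distributive law]
= 588n + 287n^2 − 924kn − 257kn^2 + 336k^2n + 30n^3 + 343 − 735k + 441k^2 − 49k^3    [combine like terms]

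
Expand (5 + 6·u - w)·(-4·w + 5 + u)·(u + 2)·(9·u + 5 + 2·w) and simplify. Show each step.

-706·u^2·w - 635·u·w - 58·u·w^2 - 150·w - 60·w^2 + 1090·u^2 + 925·u + 250 + 453·u^3 - 213·u^3·w - 14·u^2·w^2 + 54·u^4 + 8·u·w^3 + 16·w^3

(5 + 6·u - w)·(-4·w + 5 + u)·(u + 2)·(9·u + 5 + 2·w)
= (-20·w + 25 + 5·u - 24·u·w + 30·u + 6·u^2 + 4·w^2 - 5·w - u·w)·(u + 2)·(9·u + 5 + 2·w)    [distributive law]
= (-25·w + 25 + 35·u - 25·u·w + 6·u^2 + 4·w^2)·(u + 2)·(9·u + 5 + 2·w)    [combine like terms]
= (-25·u·w - 50·w + 25·u + 50 + 35·u^2 + 70·u - 25·u^2·w - 50·u·w + 6·u^3 + 12·u^2 + 4·u·w^2 + 8·w^2)·(9·u + 5 + 2·w)    [distributive law]
= (-75·u·w - 50·w + 95·u + 50 + 47·u^2 - 25·u^2·w + 6·u^3 + 4·u·w^2 + 8·w^2)·(9·u + 5 + 2·w)    [combine like terms]
= -675·u^2·w - 375·u·w - 150·u·w^2 - 450·u·w - 250·w - 100·w^2 + 855·u^2 + 475·u + 190·u·w + 450·u + 250 + 100·w + 423·u^3 + 235·u^2 + 94·u^2·w - 225·u^3·w - 125·u^2·w - 50·u^2·w^2 + 54·u^4 + 30·u^3 + 12·u^3·w + 36·u^2·w^2 + 20·u·w^2 + 8·u·w^3 + 72·u·w^2 + 40·w^2 + 16·w^3    [distributive law]
= -706·u^2·w - 635·u·w - 58·u·w^2 - 150·w - 60·w^2 + 1090·u^2 + 925·u + 250 + 453·u^3 - 213·u^3·w - 14·u^2·w^2 + 54·u^4 + 8·u·w^3 + 16·w^3    [combine like terms]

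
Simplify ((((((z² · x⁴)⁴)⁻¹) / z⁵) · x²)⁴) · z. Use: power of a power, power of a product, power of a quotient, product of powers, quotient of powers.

((((((z² · x⁴)⁴)⁻¹) / z⁵) · x²)⁴) · z
= ((((((z² · x⁴)⁴)⁻¹) / z⁵)⁴) · ((x²)⁴)) · z    [power of a product]
= ((((((z² · x⁴)⁴)⁻¹)⁴) / ((z⁵)⁴)) · ((x²)⁴)) · z    [power of a quotient]
= (((((z² · x⁴)⁴)⁻⁴) / ((z⁵)⁴)) · ((x²)⁴)) · z    [power of a power]
= ((((z² · x⁴)⁻¹⁶) / ((z⁵)⁴)) · ((x²)⁴)) · z    [power of a power]
= (((((z²)⁻¹⁶) · ((x⁴)⁻¹⁶)) / ((z⁵)⁴)) · ((x²)⁴)) · z    [power of a product]
= (((z⁻³² · ((x⁴)⁻¹⁶)) / ((z⁵)⁴)) · ((x²)⁴)) · z    [power of a power]
= (((z⁻³² · x⁻⁶⁴) / ((z⁵)⁴)) · ((x²)⁴)) · z    [power of a power]
= (((z⁻³² · x⁻⁶⁴) / z²⁰) · ((x²)⁴)) · z    [power of a power]
= (((z⁻³² · x⁻⁶⁴) / z²⁰) · x⁸) · z    [power of a power]
= x⁻⁵⁶z⁻⁵¹    [quotient of powers; product of powers]

x⁻⁵⁶z⁻⁵¹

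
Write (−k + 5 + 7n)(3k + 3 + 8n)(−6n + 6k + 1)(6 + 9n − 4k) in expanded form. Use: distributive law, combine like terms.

−31k^2n − 168k^2n^2 − 546k^3n − 384k^3 + 72k^4 + 6k^2 + 2876kn + 5551kn^2 + 552k + 3666kn^3 − 39n − 2121n^2 + 90 − 4806n^3 − 3024n^4

(−k + 5 + 7n)(3k + 3 + 8n)(−6n + 6k + 1)(6 + 9n − 4k)
= (−3k^2 − 3k − 8kn + 15k + 15 + 40n + 21kn + 21n + 56n^2)(−6n + 6k + 1)(6 + 9n − 4k)    [distributive law]
= (−3k^2 + 12k + 13kn + 15 + 61n + 56n^2)(−6n + 6k + 1)(6 + 9n − 4k)    [combine like terms]
= (18k^2n − 18k^3 − 3k^2 − 72kn + 72k^2 + 12k − 78kn^2 + 78k^2n + 13kn − 90n + 90k + 15 − 366n^2 + 366kn + 61n − 336n^3 + 336kn^2 + 56n^2)(6 + 9n − 4k)    [distributive law]
= (96k^2n − 18k^3 + 69k^2 + 307kn + 102k + 258kn^2 − 29n + 15 − 310n^2 − 336n^3)(6 + 9n − 4k)    [combine like terms]
= 576k^2n + 864k^2n^2 − 384k^3n − 108k^3 − 162k^3n + 72k^4 + 414k^2 + 621k^2n − 276k^3 + 1842kn + 2763kn^2 − 1228k^2n + 612k + 918kn − 408k^2 + 1548kn^2 + 2322kn^3 − 1032k^2n^2 − 174n − 261n^2 + 116kn + 90 + 135n − 60k − 1860n^2 − 2790n^3 + 1240kn^2 − 2016n^3 − 3024n^4 + 1344kn^3    [distributive law]
= −31k^2n − 168k^2n^2 − 546k^3n − 384k^3 + 72k^4 + 6k^2 + 2876kn + 5551kn^2 + 552k + 3666kn^3 − 39n − 2121n^2 + 90 − 4806n^3 − 3024n^4    [combine like terms]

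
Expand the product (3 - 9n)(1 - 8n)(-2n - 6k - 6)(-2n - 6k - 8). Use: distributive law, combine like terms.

2544n^2 - 2700kn - 1500n + 108k^2 + 252k + 144 + 1884n^3 + 5256kn^2 - 1188k^2n + 288n^4 + 1728kn^3 + 2592k^2n^2

(3 - 9n)(1 - 8n)(-2n - 6k - 6)(-2n - 6k - 8)
= (3 - 24n - 9n + 72n^2)(-2n - 6k - 6)(-2n - 6k - 8)    [distributive law]
= (3 - 33n + 72n^2)(-2n - 6k - 6)(-2n - 6k - 8)    [combine like terms]
= (-6n - 18k - 18 + 66n^2 + 198kn + 198n - 144n^3 - 432kn^2 - 432n^2)(-2n - 6k - 8)    [distributive law]
= (192n - 18k - 18 - 366n^2 + 198kn - 144n^3 - 432kn^2)(-2n - 6k - 8)    [combine like terms]
= -384n^2 - 1152kn - 1536n + 36kn + 108k^2 + 144k + 36n + 108k + 144 + 732n^3 + 2196kn^2 + 2928n^2 - 396kn^2 - 1188k^2n - 1584kn + 288n^4 + 864kn^3 + 1152n^3 + 864kn^3 + 2592k^2n^2 + 3456kn^2    [distributive law]
= 2544n^2 - 2700kn - 1500n + 108k^2 + 252k + 144 + 1884n^3 + 5256kn^2 - 1188k^2n + 288n^4 + 1728kn^3 + 2592k^2n^2    [combine like terms]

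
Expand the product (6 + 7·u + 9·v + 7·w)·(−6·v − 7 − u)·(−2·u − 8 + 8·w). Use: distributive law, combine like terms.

606·u·v + 792·v − 456·v·w + 524·u + 336 + 56·w + 166·u^2 − 286·u·w + 102·u^2·v − 324·u·v·w + 14·u^3 − 42·u^2·w + 108·u·v^2 + 432·v^2 − 432·v^2·w − 336·v·w^2 − 392·w^2 − 56·u·w^2

(6 + 7·u + 9·v + 7·w)·(−6·v − 7 − u)·(−2·u − 8 + 8·w)
= (−36·v − 42 − 6·u − 42·u·v − 49·u − 7·u^2 − 54·v^2 − 63·v − 9·u·v − 42·v·w − 49·w − 7·u·w)·(−2·u − 8 + 8·w)    [distributive law]
= (−99·v − 42 − 55·u − 51·u·v − 7·u^2 − 54·v^2 − 42·v·w − 49·w − 7·u·w)·(−2·u − 8 + 8·w)    [combine like terms]
= 198·u·v + 792·v − 792·v·w + 84·u + 336 − 336·w + 110·u^2 + 440·u − 440·u·w + 102·u^2·v + 408·u·v − 408·u·v·w + 14·u^3 + 56·u^2 − 56·u^2·w + 108·u·v^2 + 432·v^2 − 432·v^2·w + 84·u·v·w + 336·v·w − 336·v·w^2 + 98·u·w + 392·w − 392·w^2 + 14·u^2·w + 56·u·w − 56·u·w^2    [distributive law]
= 606·u·v + 792·v − 456·v·w + 524·u + 336 + 56·w + 166·u^2 − 286·u·w + 102·u^2·v − 324·u·v·w + 14·u^3 − 42·u^2·w + 108·u·v^2 + 432·v^2 − 432·v^2·w − 336·v·w^2 − 392·w^2 − 56·u·w^2    [combine like terms]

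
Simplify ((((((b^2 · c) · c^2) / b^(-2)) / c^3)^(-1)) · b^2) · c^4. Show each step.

((((((b^2 · c) · c^2) / b^(-2)) / c^3)^(-1)) · b^2) · c^4
= ((((((b^2 · c) · c^2) / b^(-2))^(-1)) / ((c^3)^(-1))) · b^2) · c^4    [power of a quotient]
= ((((((b^2 · c) · c^2)^(-1)) / ((b^(-2))^(-1))) / ((c^3)^(-1))) · b^2) · c^4    [power of a quotient]
= ((((((b^2 · c)^(-1)) · ((c^2)^(-1))) / ((b^(-2))^(-1))) / ((c^3)^(-1))) · b^2) · c^4    [power of a product]
= (((((((b^2)^(-1)) · (c^(-1))) · ((c^2)^(-1))) / ((b^(-2))^(-1))) / ((c^3)^(-1))) · b^2) · c^4    [power of a product]
= (((((b^(-2) · (c^(-1))) · ((c^2)^(-1))) / ((b^(-2))^(-1))) / ((c^3)^(-1))) · b^2) · c^4    [power of a power]
= (((((b^(-2) · c^(-1)) · c^(-2)) / ((b^(-2))^(-1))) / ((c^3)^(-1))) · b^2) · c^4    [power of a power]
= (((((b^(-2) · c^(-1)) · c^(-2)) / b^2) / ((c^3)^(-1))) · b^2) · c^4    [power of a power]
= (((((b^(-2) · c^(-1)) · c^(-2)) / b^2) / c^(-3)) · b^2) · c^4    [power of a power]
= b^(-2)·c^4    [quotient of powers; product of powers]

b^(-2)·c^4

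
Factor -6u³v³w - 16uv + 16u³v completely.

2uv(-3u²v²w - 8 + 8u²)

-6u³v³w - 16uv + 16u³v
= 2(-3u³v³w - 8uv + 8u³v)    [factor out 2]
= 2uv(-3u²v²w - 8 + 8u²)    [factor out uv]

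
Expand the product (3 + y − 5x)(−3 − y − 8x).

−9 − 6y − 9x − y^2 − 3xy + 40x^2

(3 + y − 5x)(−3 − y − 8x)
= −9 − 3y − 24x − 3y − y^2 − 8xy + 15x + 5xy + 40x^2    [distributive law]
= −9 − 6y − 9x − y^2 − 3xy + 40x^2    [combine like terms]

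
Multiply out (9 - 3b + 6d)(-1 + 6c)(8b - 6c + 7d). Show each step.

(9 - 3b + 6d)(-1 + 6c)(8b - 6c + 7d)
= (-9 + 54c + 3b - 18bc - 6d + 36cd)(8b - 6c + 7d)    [distributive law]
= -72b + 54c - 63d + 432bc - 324c^2 + 378cd + 24b^2 - 18bc + 21bd - 144b^2c + 108bc^2 - 126bcd - 48bd + 36cd - 42d^2 + 288bcd - 216c^2d + 252cd^2    [distributive law]
= -72b + 54c - 63d + 414bc - 324c^2 + 414cd + 24b^2 - 27bd - 144b^2c + 108bc^2 + 162bcd - 42d^2 - 216c^2d + 252cd^2    [combine like terms]

-72b + 54c - 63d + 414bc - 324c^2 + 414cd + 24b^2 - 27bd - 144b^2c + 108bc^2 + 162bcd - 42d^2 - 216c^2d + 252cd^2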